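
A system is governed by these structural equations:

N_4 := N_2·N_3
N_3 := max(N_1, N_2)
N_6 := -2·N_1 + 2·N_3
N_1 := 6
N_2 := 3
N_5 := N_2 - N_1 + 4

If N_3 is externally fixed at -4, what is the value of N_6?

The intervention breaks the incoming arrows to N_3: N_3 := max(N_1, N_2) no longer applies, and N_3 = -4.
N_6 = -2·N_1 + 2·N_3  [with N_1=6, N_3=-4]  = -20

-20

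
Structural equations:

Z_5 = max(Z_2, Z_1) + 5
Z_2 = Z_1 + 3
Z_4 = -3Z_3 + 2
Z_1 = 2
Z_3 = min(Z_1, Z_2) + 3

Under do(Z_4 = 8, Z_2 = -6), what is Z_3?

Setting Z_4 = 8, Z_2 = -6 by intervention discards those variables' equations.
Z_3 = min(Z_1, Z_2) + 3  [with Z_1=2, Z_2=-6]  = -3

-3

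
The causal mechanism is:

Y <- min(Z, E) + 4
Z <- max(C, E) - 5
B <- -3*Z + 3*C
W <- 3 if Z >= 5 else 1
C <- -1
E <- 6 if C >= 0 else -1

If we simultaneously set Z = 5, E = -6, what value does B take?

-18

Setting Z = 5, E = -6 by intervention discards those variables' equations.
B = -3*Z + 3*C  [with Z=5, C=-1]  = -18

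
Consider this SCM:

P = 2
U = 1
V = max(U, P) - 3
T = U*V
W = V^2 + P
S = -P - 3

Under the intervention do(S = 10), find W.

3

do(S=10) replaces the equation S = -P - 3 with the constant S = 10.
Since W is not a descendant of the intervened variable, it is unaffected.
V = max(U, P) - 3  [with U=1, P=2]  = -1
W = V^2 + P  [with V=-1, P=2]  = 3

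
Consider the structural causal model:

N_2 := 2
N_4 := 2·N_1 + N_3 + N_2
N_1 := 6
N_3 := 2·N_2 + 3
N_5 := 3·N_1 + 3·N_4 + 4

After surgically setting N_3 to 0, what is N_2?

2

Under do(N_3=0), the mechanism N_3 := 2·N_2 + 3 is discarded; N_3 is fixed at 0.
Since N_2 is not a descendant of the intervened variable, it is unaffected.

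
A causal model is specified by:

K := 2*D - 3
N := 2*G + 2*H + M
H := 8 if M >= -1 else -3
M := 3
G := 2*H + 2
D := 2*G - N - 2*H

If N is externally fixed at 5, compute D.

Intervening sets N = 5 and removes its equation (N := 2*G + 2*H + M).
H = 8 if M >= -1 else -3  [with M=3]  = 8
G = 2*H + 2  [with H=8]  = 18
D = 2*G - N - 2*H  [with G=18, N=5, H=8]  = 15

15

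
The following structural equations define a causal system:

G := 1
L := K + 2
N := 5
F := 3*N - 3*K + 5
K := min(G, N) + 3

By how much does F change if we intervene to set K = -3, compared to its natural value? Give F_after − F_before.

21

The intervention breaks the incoming arrows to K: K := min(G, N) + 3 no longer applies, and K = -3.
F = 3*N - 3*K + 5  [with N=5, K=-3]  = 29
Without intervention: K = min(G, N) + 3  [with G=1, N=5]  = 4; F = 3*N - 3*K + 5  [with N=5, K=4]  = 8.
Change = 29 − 8 = 21.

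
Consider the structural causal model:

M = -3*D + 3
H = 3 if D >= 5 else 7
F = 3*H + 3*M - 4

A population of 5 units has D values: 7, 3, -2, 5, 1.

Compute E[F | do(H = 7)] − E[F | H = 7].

-19.2

Under do(H=7), H's equation is replaced by H=7 for every unit. Per-unit F: -37, -1, 44, -19, 17. Mean = 0.8.
Observing H=7 restricts to units where H's equation naturally yields 7: D ∈ {3, -2, 1}. In that subpopulation F = -1, 44, 17, mean 20.
Difference = 0.8 − 20 = -19.2.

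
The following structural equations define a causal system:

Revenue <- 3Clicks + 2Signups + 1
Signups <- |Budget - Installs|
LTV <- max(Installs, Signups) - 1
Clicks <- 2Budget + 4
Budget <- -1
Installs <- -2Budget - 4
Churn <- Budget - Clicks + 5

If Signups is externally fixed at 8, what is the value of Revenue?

23

Under do(Signups=8), the mechanism Signups <- |Budget - Installs| is discarded; Signups is fixed at 8.
Clicks = 2Budget + 4  [with Budget=-1]  = 2
Revenue = 3Clicks + 2Signups + 1  [with Clicks=2, Signups=8]  = 23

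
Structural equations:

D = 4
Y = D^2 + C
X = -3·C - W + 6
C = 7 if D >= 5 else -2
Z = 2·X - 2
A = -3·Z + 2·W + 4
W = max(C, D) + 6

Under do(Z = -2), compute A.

Intervening sets Z = -2 and removes its equation (Z = 2·X - 2).
C = 7 if D >= 5 else -2  [with D=4]  = -2
W = max(C, D) + 6  [with C=-2, D=4]  = 10
A = -3·Z + 2·W + 4  [with Z=-2, W=10]  = 30

30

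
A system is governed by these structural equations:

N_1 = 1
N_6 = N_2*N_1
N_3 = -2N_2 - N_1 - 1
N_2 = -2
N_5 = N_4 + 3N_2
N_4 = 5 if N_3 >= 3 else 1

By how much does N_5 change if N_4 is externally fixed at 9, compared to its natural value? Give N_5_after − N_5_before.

Intervening sets N_4 = 9 and removes its equation (N_4 = 5 if N_3 >= 3 else 1).
N_5 = N_4 + 3N_2  [with N_4=9, N_2=-2]  = 3
Without intervention: N_3 = -2N_2 - N_1 - 1  [with N_2=-2, N_1=1]  = 2; N_4 = 5 if N_3 >= 3 else 1  [with N_3=2]  = 1; N_5 = N_4 + 3N_2  [with N_4=1, N_2=-2]  = -5.
Change = 3 − (-5) = 8.

8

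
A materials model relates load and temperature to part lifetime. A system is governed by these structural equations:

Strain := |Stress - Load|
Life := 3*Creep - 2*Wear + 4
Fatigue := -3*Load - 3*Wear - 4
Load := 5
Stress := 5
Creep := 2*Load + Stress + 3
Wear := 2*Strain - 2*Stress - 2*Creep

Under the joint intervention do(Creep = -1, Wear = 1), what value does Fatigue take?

The joint intervention fixes Creep = -1, Wear = 1, removing each variable's own equation.
Fatigue = -3*Load - 3*Wear - 4  [with Load=5, Wear=1]  = -22

-22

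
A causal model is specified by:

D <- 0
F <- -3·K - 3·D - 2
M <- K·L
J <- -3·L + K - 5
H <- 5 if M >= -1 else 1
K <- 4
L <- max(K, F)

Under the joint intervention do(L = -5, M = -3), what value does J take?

The joint intervention fixes L = -5, M = -3, removing each variable's own equation.
J = -3·L + K - 5  [with L=-5, K=4]  = 14

14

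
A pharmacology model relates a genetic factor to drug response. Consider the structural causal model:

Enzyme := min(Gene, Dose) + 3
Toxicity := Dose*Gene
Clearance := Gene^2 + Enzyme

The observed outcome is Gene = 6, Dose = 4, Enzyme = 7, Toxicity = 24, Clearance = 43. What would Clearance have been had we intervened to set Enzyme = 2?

38

do(Enzyme=2) replaces the equation Enzyme := min(Gene, Dose) + 3 with the constant Enzyme = 2.
Clearance = Gene^2 + Enzyme  [with Gene=6, Enzyme=2]  = 38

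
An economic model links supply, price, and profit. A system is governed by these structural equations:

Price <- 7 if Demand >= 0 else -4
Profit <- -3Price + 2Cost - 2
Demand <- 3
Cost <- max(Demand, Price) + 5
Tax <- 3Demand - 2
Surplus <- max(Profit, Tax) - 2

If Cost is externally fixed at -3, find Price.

7

Under do(Cost=-3), the mechanism Cost <- max(Demand, Price) + 5 is discarded; Cost is fixed at -3.
Since Price is not a descendant of the intervened variable, it is unaffected.
Price = 7 if Demand >= 0 else -4  [with Demand=3]  = 7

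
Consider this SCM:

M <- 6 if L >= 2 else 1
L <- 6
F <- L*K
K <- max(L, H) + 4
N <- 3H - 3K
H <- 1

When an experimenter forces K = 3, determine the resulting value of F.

18

do(K=3) replaces the equation K <- max(L, H) + 4 with the constant K = 3.
F = L*K  [with L=6, K=3]  = 18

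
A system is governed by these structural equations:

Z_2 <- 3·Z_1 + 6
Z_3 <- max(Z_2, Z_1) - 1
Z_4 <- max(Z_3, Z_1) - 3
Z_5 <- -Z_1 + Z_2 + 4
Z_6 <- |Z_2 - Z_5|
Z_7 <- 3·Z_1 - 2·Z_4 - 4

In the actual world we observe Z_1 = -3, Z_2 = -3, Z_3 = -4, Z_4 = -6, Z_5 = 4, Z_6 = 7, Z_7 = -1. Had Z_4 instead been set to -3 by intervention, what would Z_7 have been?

The intervention breaks the incoming arrows to Z_4: Z_4 <- max(Z_3, Z_1) - 3 no longer applies, and Z_4 = -3.
Z_7 = 3·Z_1 - 2·Z_4 - 4  [with Z_1=-3, Z_4=-3]  = -7

-7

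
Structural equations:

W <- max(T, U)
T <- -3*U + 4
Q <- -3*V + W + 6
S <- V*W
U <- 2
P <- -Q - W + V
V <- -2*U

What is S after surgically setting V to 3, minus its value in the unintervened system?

Intervening sets V = 3 and removes its equation (V <- -2*U).
T = -3*U + 4  [with U=2]  = -2
W = max(T, U)  [with T=-2, U=2]  = 2
S = V*W  [with V=3, W=2]  = 6
Without intervention: T = -3*U + 4  [with U=2]  = -2; W = max(T, U)  [with T=-2, U=2]  = 2; V = -2*U  [with U=2]  = -4; S = V*W  [with V=-4, W=2]  = -8.
Change = 6 − (-8) = 14.

14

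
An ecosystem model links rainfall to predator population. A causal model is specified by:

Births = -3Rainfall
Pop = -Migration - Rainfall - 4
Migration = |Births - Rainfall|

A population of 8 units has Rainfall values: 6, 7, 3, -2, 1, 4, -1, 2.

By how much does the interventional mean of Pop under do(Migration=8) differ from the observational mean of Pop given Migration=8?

Under do(Migration=8), Migration's equation is replaced by Migration=8 for every unit. Per-unit Pop: -18, -19, -15, -10, -13, -16, -11, -14. Mean = -14.5.
Conditioning on Migration=8 selects the 2 unit(s) with Rainfall ∈ {-2, 2}. Their Pop values: -10, -14. Mean = -12.
Difference = -14.5 − (-12) = -2.5.

-2.5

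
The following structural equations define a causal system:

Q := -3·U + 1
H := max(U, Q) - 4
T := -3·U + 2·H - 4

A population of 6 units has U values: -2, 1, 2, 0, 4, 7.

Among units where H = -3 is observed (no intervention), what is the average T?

-11.5

E[T|H=-3] averages over only the 2 units with H=-3 (U = 1, 0): T = -13, -10, mean -11.5.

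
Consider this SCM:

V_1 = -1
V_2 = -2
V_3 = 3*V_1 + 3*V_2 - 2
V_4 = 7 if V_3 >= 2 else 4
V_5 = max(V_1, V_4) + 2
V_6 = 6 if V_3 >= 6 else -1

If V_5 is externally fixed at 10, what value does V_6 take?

-1

The intervention breaks the incoming arrows to V_5: V_5 = max(V_1, V_4) + 2 no longer applies, and V_5 = 10.
Since V_6 is not a descendant of the intervened variable, it is unaffected.
V_3 = 3*V_1 + 3*V_2 - 2  [with V_1=-1, V_2=-2]  = -11
V_6 = 6 if V_3 >= 6 else -1  [with V_3=-11]  = -1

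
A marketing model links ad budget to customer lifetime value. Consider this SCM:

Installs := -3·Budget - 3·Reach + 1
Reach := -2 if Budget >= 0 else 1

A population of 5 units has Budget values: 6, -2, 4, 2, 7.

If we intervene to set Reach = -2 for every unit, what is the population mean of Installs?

Every unit gets Reach=-2 under the intervention. Installs values become -11, 13, -5, 1, -14; E[Installs|do(Reach=-2)] = -3.2.

-3.2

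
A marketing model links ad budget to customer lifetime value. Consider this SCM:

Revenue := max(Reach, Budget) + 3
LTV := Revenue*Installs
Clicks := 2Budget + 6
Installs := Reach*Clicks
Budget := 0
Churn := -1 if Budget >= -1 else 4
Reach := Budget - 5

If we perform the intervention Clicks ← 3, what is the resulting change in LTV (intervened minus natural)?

45

The intervention breaks the incoming arrows to Clicks: Clicks := 2Budget + 6 no longer applies, and Clicks = 3.
Reach = Budget - 5  [with Budget=0]  = -5
Installs = Reach*Clicks  [with Reach=-5, Clicks=3]  = -15
Revenue = max(Reach, Budget) + 3  [with Reach=-5, Budget=0]  = 3
LTV = Revenue*Installs  [with Revenue=3, Installs=-15]  = -45
Without intervention: Reach = Budget - 5  [with Budget=0]  = -5; Clicks = 2Budget + 6  [with Budget=0]  = 6; Installs = Reach*Clicks  [with Reach=-5, Clicks=6]  = -30; Revenue = max(Reach, Budget) + 3  [with Reach=-5, Budget=0]  = 3; LTV = Revenue*Installs  [with Revenue=3, Installs=-30]  = -90.
Change = -45 − (-90) = 45.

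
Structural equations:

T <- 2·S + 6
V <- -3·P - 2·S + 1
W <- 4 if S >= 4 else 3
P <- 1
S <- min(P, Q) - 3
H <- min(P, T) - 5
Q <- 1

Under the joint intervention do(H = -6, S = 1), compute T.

8

The joint intervention fixes H = -6, S = 1, removing each variable's own equation.
T = 2·S + 6  [with S=1]  = 8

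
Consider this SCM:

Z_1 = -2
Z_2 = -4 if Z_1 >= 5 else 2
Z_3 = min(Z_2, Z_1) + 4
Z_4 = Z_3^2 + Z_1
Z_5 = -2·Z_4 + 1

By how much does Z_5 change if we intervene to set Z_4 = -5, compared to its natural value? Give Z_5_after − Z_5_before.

Intervening sets Z_4 = -5 and removes its equation (Z_4 = Z_3^2 + Z_1).
Z_5 = -2·Z_4 + 1  [with Z_4=-5]  = 11
Without intervention: Z_2 = -4 if Z_1 >= 5 else 2  [with Z_1=-2]  = 2; Z_3 = min(Z_2, Z_1) + 4  [with Z_2=2, Z_1=-2]  = 2; Z_4 = Z_3^2 + Z_1  [with Z_3=2, Z_1=-2]  = 2; Z_5 = -2·Z_4 + 1  [with Z_4=2]  = -3.
Change = 11 − (-3) = 14.

14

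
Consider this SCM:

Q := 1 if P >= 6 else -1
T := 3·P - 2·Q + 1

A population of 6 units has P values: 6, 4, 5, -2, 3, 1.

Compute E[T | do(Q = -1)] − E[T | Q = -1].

do(Q=-1) breaks Q's dependence on P. With Q=-1 fixed, T across the units is 21, 15, 18, -3, 12, 6, mean 11.5.
E[T|Q=-1] averages over only the 5 units with Q=-1 (P = 4, 5, -2, 3, 1): T = 15, 18, -3, 12, 6, mean 9.6.
Difference = 11.5 − 9.6 = 1.9.

1.9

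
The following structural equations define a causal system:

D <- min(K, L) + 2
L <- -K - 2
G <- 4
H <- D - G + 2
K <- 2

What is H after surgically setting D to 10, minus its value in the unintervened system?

12

Intervening sets D = 10 and removes its equation (D <- min(K, L) + 2).
H = D - G + 2  [with D=10, G=4]  = 8
Without intervention: L = -K - 2  [with K=2]  = -4; D = min(K, L) + 2  [with K=2, L=-4]  = -2; H = D - G + 2  [with D=-2, G=4]  = -4.
Change = 8 − (-4) = 12.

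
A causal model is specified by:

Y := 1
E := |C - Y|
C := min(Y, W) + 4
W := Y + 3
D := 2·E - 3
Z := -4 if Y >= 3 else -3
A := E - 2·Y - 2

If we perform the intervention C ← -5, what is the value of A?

2

The intervention breaks the incoming arrows to C: C := min(Y, W) + 4 no longer applies, and C = -5.
E = |C - Y|  [with C=-5, Y=1]  = 6
A = E - 2·Y - 2  [with E=6, Y=1]  = 2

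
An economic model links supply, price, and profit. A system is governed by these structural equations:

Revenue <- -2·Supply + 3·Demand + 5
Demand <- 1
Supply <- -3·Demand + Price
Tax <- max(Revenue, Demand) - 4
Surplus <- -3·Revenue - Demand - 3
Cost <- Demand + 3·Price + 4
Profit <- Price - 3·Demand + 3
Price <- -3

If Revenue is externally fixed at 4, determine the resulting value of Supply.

do(Revenue=4) replaces the equation Revenue <- -2·Supply + 3·Demand + 5 with the constant Revenue = 4.
Supply is not downstream of the intervention, so its value is determined by the original equations.
Supply = -3·Demand + Price  [with Demand=1, Price=-3]  = -6

-6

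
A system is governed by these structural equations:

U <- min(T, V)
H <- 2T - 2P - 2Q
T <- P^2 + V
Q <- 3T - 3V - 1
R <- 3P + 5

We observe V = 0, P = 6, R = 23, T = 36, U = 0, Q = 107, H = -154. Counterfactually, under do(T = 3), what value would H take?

The intervention breaks the incoming arrows to T: T <- P^2 + V no longer applies, and T = 3.
Q = 3T - 3V - 1  [with T=3, V=0]  = 8
H = 2T - 2P - 2Q  [with T=3, P=6, Q=8]  = -22

-22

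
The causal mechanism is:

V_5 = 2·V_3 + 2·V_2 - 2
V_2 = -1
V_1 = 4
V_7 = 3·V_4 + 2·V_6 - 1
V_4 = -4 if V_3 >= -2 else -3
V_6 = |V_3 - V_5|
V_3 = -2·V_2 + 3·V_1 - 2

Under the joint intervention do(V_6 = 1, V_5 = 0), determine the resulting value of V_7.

-11

Setting V_6 = 1, V_5 = 0 by intervention discards those variables' equations.
V_3 = -2·V_2 + 3·V_1 - 2  [with V_2=-1, V_1=4]  = 12
V_4 = -4 if V_3 >= -2 else -3  [with V_3=12]  = -4
V_7 = 3·V_4 + 2·V_6 - 1  [with V_4=-4, V_6=1]  = -11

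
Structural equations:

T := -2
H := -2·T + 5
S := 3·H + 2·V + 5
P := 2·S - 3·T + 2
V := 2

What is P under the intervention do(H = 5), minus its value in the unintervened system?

do(H=5) replaces the equation H := -2·T + 5 with the constant H = 5.
S = 3·H + 2·V + 5  [with H=5, V=2]  = 24
P = 2·S - 3·T + 2  [with S=24, T=-2]  = 56
Without intervention: H = -2·T + 5  [with T=-2]  = 9; S = 3·H + 2·V + 5  [with H=9, V=2]  = 36; P = 2·S - 3·T + 2  [with S=36, T=-2]  = 80.
Change = 56 − 80 = -24.

-24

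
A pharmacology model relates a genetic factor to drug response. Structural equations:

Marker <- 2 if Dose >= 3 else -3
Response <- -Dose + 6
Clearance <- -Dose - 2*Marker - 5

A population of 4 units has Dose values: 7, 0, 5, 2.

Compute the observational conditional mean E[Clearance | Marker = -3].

0

Observing Marker=-3 restricts to units where Marker's equation naturally yields -3: Dose ∈ {0, 2}. In that subpopulation Clearance = 1, -1, mean 0.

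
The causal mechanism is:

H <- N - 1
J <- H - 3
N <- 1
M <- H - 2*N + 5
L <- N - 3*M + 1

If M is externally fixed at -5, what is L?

17

do(M=-5) replaces the equation M <- H - 2*N + 5 with the constant M = -5.
L = N - 3*M + 1  [with N=1, M=-5]  = 17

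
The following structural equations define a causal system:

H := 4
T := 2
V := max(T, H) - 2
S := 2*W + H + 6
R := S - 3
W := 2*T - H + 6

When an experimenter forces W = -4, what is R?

The intervention breaks the incoming arrows to W: W := 2*T - H + 6 no longer applies, and W = -4.
S = 2*W + H + 6  [with W=-4, H=4]  = 2
R = S - 3  [with S=2]  = -1

-1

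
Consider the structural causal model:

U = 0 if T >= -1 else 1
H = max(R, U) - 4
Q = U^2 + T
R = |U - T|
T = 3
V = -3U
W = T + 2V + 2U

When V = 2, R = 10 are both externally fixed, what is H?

6

The joint intervention fixes V = 2, R = 10, removing each variable's own equation.
U = 0 if T >= -1 else 1  [with T=3]  = 0
H = max(R, U) - 4  [with R=10, U=0]  = 6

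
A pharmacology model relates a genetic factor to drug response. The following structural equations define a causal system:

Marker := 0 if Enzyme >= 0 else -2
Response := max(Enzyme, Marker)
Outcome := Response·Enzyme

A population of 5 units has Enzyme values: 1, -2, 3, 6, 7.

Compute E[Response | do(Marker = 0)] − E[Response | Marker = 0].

Under do(Marker=0), Marker's equation is replaced by Marker=0 for every unit. Per-unit Response: 1, 0, 3, 6, 7. Mean = 3.4.
E[Response|Marker=0] averages over only the 4 units with Marker=0 (Enzyme = 1, 3, 6, 7): Response = 1, 3, 6, 7, mean 4.25.
Difference = 3.4 − 4.25 = -0.85.

-0.85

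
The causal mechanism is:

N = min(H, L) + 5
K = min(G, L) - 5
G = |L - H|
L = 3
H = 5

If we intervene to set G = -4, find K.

-9

The intervention breaks the incoming arrows to G: G = |L - H| no longer applies, and G = -4.
K = min(G, L) - 5  [with G=-4, L=3]  = -9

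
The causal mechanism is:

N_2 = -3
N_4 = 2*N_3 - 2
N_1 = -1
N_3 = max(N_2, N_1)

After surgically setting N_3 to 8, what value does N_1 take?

-1

Under do(N_3=8), the mechanism N_3 = max(N_2, N_1) is discarded; N_3 is fixed at 8.
N_1 is not downstream of the intervention, so its value is determined by the original equations.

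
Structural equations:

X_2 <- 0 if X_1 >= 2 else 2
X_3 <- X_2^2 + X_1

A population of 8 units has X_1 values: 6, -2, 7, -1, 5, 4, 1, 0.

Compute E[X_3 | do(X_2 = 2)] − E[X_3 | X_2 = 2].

3

do(X_2=2) breaks X_2's dependence on X_1. With X_2=2 fixed, X_3 across the units is 10, 2, 11, 3, 9, 8, 5, 4, mean 6.5.
Observing X_2=2 restricts to units where X_2's equation naturally yields 2: X_1 ∈ {-2, -1, 1, 0}. In that subpopulation X_3 = 2, 3, 5, 4, mean 3.5.
Difference = 6.5 − 3.5 = 3.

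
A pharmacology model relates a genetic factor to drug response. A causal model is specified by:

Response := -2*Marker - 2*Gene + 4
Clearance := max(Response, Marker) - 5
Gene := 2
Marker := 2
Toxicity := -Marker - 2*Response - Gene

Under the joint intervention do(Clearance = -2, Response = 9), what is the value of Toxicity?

Under do(Clearance = -2, Response = 9), each intervened variable's structural equation is replaced by its fixed value.
Toxicity = -Marker - 2*Response - Gene  [with Marker=2, Response=9, Gene=2]  = -22

-22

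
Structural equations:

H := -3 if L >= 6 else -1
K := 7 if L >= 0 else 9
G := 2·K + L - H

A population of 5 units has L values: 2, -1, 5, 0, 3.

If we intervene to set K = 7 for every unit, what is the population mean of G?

16.8

Under do(K=7), K's equation is replaced by K=7 for every unit. Per-unit G: 17, 14, 20, 15, 18. Mean = 16.8.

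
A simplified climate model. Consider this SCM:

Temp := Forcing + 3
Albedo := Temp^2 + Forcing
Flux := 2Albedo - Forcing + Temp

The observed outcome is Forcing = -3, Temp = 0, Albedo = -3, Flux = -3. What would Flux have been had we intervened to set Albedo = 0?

The intervention breaks the incoming arrows to Albedo: Albedo := Temp^2 + Forcing no longer applies, and Albedo = 0.
Temp = Forcing + 3  [with Forcing=-3]  = 0
Flux = 2Albedo - Forcing + Temp  [with Albedo=0, Forcing=-3, Temp=0]  = 3

3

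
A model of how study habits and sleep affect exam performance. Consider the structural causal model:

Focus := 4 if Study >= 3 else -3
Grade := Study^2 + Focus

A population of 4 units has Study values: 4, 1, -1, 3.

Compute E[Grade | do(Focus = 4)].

Every unit gets Focus=4 under the intervention. Grade values become 20, 5, 5, 13; E[Grade|do(Focus=4)] = 10.75.

10.75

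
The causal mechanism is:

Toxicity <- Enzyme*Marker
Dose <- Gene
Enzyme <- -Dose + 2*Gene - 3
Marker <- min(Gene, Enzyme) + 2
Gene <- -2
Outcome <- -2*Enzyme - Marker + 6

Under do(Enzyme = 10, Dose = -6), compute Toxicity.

0

Setting Enzyme = 10, Dose = -6 by intervention discards those variables' equations.
Marker = min(Gene, Enzyme) + 2  [with Gene=-2, Enzyme=10]  = 0
Toxicity = Enzyme*Marker  [with Enzyme=10, Marker=0]  = 0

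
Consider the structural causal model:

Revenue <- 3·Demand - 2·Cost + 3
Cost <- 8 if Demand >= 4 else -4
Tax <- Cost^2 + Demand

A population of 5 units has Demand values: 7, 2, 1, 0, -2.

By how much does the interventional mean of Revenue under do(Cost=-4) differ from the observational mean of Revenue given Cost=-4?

4.05

do(Cost=-4) breaks Cost's dependence on Demand. With Cost=-4 fixed, Revenue across the units is 32, 17, 14, 11, 5, mean 15.8.
Conditioning on Cost=-4 selects the 4 unit(s) with Demand ∈ {2, 1, 0, -2}. Their Revenue values: 17, 14, 11, 5. Mean = 11.75.
Difference = 15.8 − 11.75 = 4.05.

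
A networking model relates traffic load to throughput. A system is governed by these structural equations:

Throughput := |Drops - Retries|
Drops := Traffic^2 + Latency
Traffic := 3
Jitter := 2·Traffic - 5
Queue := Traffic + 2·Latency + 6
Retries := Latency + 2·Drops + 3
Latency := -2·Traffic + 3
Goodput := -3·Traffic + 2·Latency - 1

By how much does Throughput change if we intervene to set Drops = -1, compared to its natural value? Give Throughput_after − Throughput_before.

-5

The intervention breaks the incoming arrows to Drops: Drops := Traffic^2 + Latency no longer applies, and Drops = -1.
Latency = -2·Traffic + 3  [with Traffic=3]  = -3
Retries = Latency + 2·Drops + 3  [with Latency=-3, Drops=-1]  = -2
Throughput = |Drops - Retries|  [with Drops=-1, Retries=-2]  = 1
Without intervention: Latency = -2·Traffic + 3  [with Traffic=3]  = -3; Drops = Traffic^2 + Latency  [with Traffic=3, Latency=-3]  = 6; Retries = Latency + 2·Drops + 3  [with Latency=-3, Drops=6]  = 12; Throughput = |Drops - Retries|  [with Drops=6, Retries=12]  = 6.
Change = 1 − 6 = -5.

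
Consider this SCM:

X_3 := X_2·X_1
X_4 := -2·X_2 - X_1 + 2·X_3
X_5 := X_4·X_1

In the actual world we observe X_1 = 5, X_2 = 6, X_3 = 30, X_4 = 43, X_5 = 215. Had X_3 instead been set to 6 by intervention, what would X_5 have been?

do(X_3=6) replaces the equation X_3 := X_2·X_1 with the constant X_3 = 6.
X_4 = -2·X_2 - X_1 + 2·X_3  [with X_2=6, X_1=5, X_3=6]  = -5
X_5 = X_4·X_1  [with X_4=-5, X_1=5]  = -25

-25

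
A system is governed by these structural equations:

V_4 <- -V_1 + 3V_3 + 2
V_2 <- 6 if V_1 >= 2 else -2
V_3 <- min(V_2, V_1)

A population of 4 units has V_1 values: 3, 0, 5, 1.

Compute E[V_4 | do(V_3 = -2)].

-6.25

The intervention sets V_3=-2 in all 4 units regardless of V_1. Recomputing V_4 per unit gives -7, -4, -9, -5; average -6.25.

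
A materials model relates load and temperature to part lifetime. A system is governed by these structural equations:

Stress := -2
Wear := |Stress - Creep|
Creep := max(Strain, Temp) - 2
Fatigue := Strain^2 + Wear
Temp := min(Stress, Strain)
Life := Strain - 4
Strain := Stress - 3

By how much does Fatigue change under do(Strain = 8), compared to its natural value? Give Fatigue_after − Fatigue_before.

42

Under do(Strain=8), the mechanism Strain := Stress - 3 is discarded; Strain is fixed at 8.
Temp = min(Stress, Strain)  [with Stress=-2, Strain=8]  = -2
Creep = max(Strain, Temp) - 2  [with Strain=8, Temp=-2]  = 6
Wear = |Stress - Creep|  [with Stress=-2, Creep=6]  = 8
Fatigue = Strain^2 + Wear  [with Strain=8, Wear=8]  = 72
Without intervention: Strain = Stress - 3  [with Stress=-2]  = -5; Temp = min(Stress, Strain)  [with Stress=-2, Strain=-5]  = -5; Creep = max(Strain, Temp) - 2  [with Strain=-5, Temp=-5]  = -7; Wear = |Stress - Creep|  [with Stress=-2, Creep=-7]  = 5; Fatigue = Strain^2 + Wear  [with Strain=-5, Wear=5]  = 30.
Change = 72 − 30 = 42.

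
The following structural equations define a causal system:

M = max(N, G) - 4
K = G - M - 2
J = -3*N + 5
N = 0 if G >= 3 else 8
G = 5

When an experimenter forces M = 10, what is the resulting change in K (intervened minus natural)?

-9

The intervention breaks the incoming arrows to M: M = max(N, G) - 4 no longer applies, and M = 10.
K = G - M - 2  [with G=5, M=10]  = -7
Without intervention: N = 0 if G >= 3 else 8  [with G=5]  = 0; M = max(N, G) - 4  [with N=0, G=5]  = 1; K = G - M - 2  [with G=5, M=1]  = 2.
Change = -7 − 2 = -9.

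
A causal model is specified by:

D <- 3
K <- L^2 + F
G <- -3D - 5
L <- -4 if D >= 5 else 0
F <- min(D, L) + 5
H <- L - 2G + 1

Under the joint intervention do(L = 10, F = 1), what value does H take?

Under do(L = 10, F = 1), each intervened variable's structural equation is replaced by its fixed value.
G = -3D - 5  [with D=3]  = -14
H = L - 2G + 1  [with L=10, G=-14]  = 39

39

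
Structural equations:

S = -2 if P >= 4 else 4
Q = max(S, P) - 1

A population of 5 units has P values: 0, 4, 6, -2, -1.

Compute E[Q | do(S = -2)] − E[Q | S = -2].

-3.6

The intervention sets S=-2 in all 5 units regardless of P. Recomputing Q per unit gives -1, 3, 5, -3, -2; average 0.4.
Conditioning on S=-2 selects the 2 unit(s) with P ∈ {4, 6}. Their Q values: 3, 5. Mean = 4.
Difference = 0.4 − 4 = -3.6.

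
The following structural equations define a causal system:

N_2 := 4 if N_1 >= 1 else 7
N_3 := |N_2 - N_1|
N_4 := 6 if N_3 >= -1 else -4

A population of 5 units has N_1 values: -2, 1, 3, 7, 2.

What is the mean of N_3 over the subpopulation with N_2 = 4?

Conditioning on N_2=4 selects the 4 unit(s) with N_1 ∈ {1, 3, 7, 2}. Their N_3 values: 3, 1, 3, 2. Mean = 2.25.

2.25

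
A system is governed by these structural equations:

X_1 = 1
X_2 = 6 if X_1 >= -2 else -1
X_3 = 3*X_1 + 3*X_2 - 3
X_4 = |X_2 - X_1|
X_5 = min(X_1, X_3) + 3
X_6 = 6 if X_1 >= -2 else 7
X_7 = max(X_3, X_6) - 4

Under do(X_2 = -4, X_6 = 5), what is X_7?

Setting X_2 = -4, X_6 = 5 by intervention discards those variables' equations.
X_3 = 3*X_1 + 3*X_2 - 3  [with X_1=1, X_2=-4]  = -12
X_7 = max(X_3, X_6) - 4  [with X_3=-12, X_6=5]  = 1

1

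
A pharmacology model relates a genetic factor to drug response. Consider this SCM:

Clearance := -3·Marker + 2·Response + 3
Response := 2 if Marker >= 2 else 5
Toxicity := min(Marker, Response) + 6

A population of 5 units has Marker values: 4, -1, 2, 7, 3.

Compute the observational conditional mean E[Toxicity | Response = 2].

Observing Response=2 restricts to units where Response's equation naturally yields 2: Marker ∈ {4, 2, 7, 3}. In that subpopulation Toxicity = 8, 8, 8, 8, mean 8.

8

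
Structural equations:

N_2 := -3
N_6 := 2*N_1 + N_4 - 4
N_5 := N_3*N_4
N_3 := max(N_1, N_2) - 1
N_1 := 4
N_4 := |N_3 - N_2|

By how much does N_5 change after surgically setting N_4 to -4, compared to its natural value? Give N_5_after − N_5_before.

Intervening sets N_4 = -4 and removes its equation (N_4 := |N_3 - N_2|).
N_3 = max(N_1, N_2) - 1  [with N_1=4, N_2=-3]  = 3
N_5 = N_3*N_4  [with N_3=3, N_4=-4]  = -12
Without intervention: N_3 = max(N_1, N_2) - 1  [with N_1=4, N_2=-3]  = 3; N_4 = |N_3 - N_2|  [with N_3=3, N_2=-3]  = 6; N_5 = N_3*N_4  [with N_3=3, N_4=6]  = 18.
Change = -12 − 18 = -30.

-30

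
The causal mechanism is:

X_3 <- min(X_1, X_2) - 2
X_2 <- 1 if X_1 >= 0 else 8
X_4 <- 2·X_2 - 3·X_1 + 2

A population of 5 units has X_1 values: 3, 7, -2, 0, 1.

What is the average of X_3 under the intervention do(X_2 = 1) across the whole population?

-1.8

The intervention sets X_2=1 in all 5 units regardless of X_1. Recomputing X_3 per unit gives -1, -1, -4, -2, -1; average -1.8.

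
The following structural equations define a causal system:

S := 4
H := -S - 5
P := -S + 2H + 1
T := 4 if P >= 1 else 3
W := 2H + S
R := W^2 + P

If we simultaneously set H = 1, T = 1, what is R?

35

The joint intervention fixes H = 1, T = 1, removing each variable's own equation.
P = -S + 2H + 1  [with S=4, H=1]  = -1
W = 2H + S  [with H=1, S=4]  = 6
R = W^2 + P  [with W=6, P=-1]  = 35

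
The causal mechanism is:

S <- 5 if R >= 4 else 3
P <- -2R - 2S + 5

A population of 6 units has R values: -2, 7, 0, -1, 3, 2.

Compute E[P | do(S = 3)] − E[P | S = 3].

-2.2

The intervention sets S=3 in all 6 units regardless of R. Recomputing P per unit gives 3, -15, -1, 1, -7, -5; average -4.
Observing S=3 restricts to units where S's equation naturally yields 3: R ∈ {-2, 0, -1, 3, 2}. In that subpopulation P = 3, -1, 1, -7, -5, mean -1.8.
Difference = -4 − (-1.8) = -2.2.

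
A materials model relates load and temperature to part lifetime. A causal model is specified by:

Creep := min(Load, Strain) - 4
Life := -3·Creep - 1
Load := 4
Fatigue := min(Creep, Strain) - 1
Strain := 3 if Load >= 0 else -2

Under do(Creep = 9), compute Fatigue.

The intervention breaks the incoming arrows to Creep: Creep := min(Load, Strain) - 4 no longer applies, and Creep = 9.
Strain = 3 if Load >= 0 else -2  [with Load=4]  = 3
Fatigue = min(Creep, Strain) - 1  [with Creep=9, Strain=3]  = 2

2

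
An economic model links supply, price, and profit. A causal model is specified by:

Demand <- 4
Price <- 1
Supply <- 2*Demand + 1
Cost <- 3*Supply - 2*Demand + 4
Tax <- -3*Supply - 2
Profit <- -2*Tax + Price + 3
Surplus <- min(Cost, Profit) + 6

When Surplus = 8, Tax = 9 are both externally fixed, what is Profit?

-14

Setting Surplus = 8, Tax = 9 by intervention discards those variables' equations.
Profit = -2*Tax + Price + 3  [with Tax=9, Price=1]  = -14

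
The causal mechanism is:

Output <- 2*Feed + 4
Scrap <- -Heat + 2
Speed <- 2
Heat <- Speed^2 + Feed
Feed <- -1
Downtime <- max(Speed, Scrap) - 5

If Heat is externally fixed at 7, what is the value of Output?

do(Heat=7) replaces the equation Heat <- Speed^2 + Feed with the constant Heat = 7.
Output is not downstream of the intervention, so its value is determined by the original equations.
Output = 2*Feed + 4  [with Feed=-1]  = 2

2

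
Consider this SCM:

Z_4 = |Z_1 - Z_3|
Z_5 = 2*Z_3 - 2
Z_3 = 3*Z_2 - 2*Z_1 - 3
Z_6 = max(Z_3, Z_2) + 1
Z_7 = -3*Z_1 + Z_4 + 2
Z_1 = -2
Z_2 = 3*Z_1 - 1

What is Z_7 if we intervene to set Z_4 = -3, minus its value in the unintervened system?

-21

The intervention breaks the incoming arrows to Z_4: Z_4 = |Z_1 - Z_3| no longer applies, and Z_4 = -3.
Z_7 = -3*Z_1 + Z_4 + 2  [with Z_1=-2, Z_4=-3]  = 5
Without intervention: Z_2 = 3*Z_1 - 1  [with Z_1=-2]  = -7; Z_3 = 3*Z_2 - 2*Z_1 - 3  [with Z_2=-7, Z_1=-2]  = -20; Z_4 = |Z_1 - Z_3|  [with Z_1=-2, Z_3=-20]  = 18; Z_7 = -3*Z_1 + Z_4 + 2  [with Z_1=-2, Z_4=18]  = 26.
Change = 5 − 26 = -21.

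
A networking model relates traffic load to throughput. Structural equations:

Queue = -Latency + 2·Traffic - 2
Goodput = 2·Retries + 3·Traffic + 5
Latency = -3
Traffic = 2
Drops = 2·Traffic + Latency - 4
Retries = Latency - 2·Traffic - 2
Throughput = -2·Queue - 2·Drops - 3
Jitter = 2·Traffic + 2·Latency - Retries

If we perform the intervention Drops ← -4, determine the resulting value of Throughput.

-5

The intervention breaks the incoming arrows to Drops: Drops = 2·Traffic + Latency - 4 no longer applies, and Drops = -4.
Queue = -Latency + 2·Traffic - 2  [with Latency=-3, Traffic=2]  = 5
Throughput = -2·Queue - 2·Drops - 3  [with Queue=5, Drops=-4]  = -5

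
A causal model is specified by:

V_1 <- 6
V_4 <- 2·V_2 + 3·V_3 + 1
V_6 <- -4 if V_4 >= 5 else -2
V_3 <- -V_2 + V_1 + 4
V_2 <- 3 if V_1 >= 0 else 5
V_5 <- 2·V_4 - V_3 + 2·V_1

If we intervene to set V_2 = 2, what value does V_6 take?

Under do(V_2=2), the mechanism V_2 <- 3 if V_1 >= 0 else 5 is discarded; V_2 is fixed at 2.
V_3 = -V_2 + V_1 + 4  [with V_2=2, V_1=6]  = 8
V_4 = 2·V_2 + 3·V_3 + 1  [with V_2=2, V_3=8]  = 29
V_6 = -4 if V_4 >= 5 else -2  [with V_4=29]  = -4

-4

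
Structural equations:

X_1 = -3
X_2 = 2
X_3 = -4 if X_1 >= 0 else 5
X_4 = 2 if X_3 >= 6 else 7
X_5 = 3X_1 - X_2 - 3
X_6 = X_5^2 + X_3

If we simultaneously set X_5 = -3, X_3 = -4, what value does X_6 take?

5

The joint intervention fixes X_5 = -3, X_3 = -4, removing each variable's own equation.
X_6 = X_5^2 + X_3  [with X_5=-3, X_3=-4]  = 5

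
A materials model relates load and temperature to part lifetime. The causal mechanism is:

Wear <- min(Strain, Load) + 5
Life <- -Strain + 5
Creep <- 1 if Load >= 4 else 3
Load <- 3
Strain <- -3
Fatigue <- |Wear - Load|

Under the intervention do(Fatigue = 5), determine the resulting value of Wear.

2

The intervention breaks the incoming arrows to Fatigue: Fatigue <- |Wear - Load| no longer applies, and Fatigue = 5.
Since Wear is not a descendant of the intervened variable, it is unaffected.
Wear = min(Strain, Load) + 5  [with Strain=-3, Load=3]  = 2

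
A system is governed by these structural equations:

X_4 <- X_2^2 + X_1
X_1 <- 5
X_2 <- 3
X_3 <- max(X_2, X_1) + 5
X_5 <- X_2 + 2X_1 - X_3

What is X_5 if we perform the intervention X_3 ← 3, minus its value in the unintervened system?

do(X_3=3) replaces the equation X_3 <- max(X_2, X_1) + 5 with the constant X_3 = 3.
X_5 = X_2 + 2X_1 - X_3  [with X_2=3, X_1=5, X_3=3]  = 10
Without intervention: X_3 = max(X_2, X_1) + 5  [with X_2=3, X_1=5]  = 10; X_5 = X_2 + 2X_1 - X_3  [with X_2=3, X_1=5, X_3=10]  = 3.
Change = 10 − 3 = 7.

7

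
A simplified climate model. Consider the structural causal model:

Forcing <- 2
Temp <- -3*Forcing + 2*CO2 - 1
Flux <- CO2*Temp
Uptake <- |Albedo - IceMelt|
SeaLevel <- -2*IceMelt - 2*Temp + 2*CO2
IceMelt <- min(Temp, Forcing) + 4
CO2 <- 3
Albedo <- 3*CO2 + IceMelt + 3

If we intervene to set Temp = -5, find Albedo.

11

do(Temp=-5) replaces the equation Temp <- -3*Forcing + 2*CO2 - 1 with the constant Temp = -5.
IceMelt = min(Temp, Forcing) + 4  [with Temp=-5, Forcing=2]  = -1
Albedo = 3*CO2 + IceMelt + 3  [with CO2=3, IceMelt=-1]  = 11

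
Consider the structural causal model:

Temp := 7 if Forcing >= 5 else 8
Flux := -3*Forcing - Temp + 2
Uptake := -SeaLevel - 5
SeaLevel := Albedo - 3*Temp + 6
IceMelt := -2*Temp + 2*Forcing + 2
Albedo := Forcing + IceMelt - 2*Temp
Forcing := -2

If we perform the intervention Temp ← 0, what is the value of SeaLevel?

do(Temp=0) replaces the equation Temp := 7 if Forcing >= 5 else 8 with the constant Temp = 0.
IceMelt = -2*Temp + 2*Forcing + 2  [with Temp=0, Forcing=-2]  = -2
Albedo = Forcing + IceMelt - 2*Temp  [with Forcing=-2, IceMelt=-2, Temp=0]  = -4
SeaLevel = Albedo - 3*Temp + 6  [with Albedo=-4, Temp=0]  = 2

2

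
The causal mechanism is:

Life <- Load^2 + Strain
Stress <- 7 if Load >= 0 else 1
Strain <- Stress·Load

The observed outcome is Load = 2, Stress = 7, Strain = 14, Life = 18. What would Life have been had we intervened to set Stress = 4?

Under do(Stress=4), the mechanism Stress <- 7 if Load >= 0 else 1 is discarded; Stress is fixed at 4.
Strain = Stress·Load  [with Stress=4, Load=2]  = 8
Life = Load^2 + Strain  [with Load=2, Strain=8]  = 12

12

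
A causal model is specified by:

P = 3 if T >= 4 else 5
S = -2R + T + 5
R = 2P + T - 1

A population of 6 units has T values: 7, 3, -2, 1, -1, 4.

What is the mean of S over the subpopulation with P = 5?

-13.25

E[S|P=5] averages over only the 4 units with P=5 (T = 3, -2, 1, -1): S = -16, -11, -14, -12, mean -13.25.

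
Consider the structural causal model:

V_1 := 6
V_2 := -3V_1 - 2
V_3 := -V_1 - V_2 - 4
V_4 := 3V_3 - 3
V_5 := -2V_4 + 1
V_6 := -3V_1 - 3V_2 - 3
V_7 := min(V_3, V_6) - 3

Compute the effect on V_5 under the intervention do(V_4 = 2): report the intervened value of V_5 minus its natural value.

Intervening sets V_4 = 2 and removes its equation (V_4 := 3V_3 - 3).
V_5 = -2V_4 + 1  [with V_4=2]  = -3
Without intervention: V_2 = -3V_1 - 2  [with V_1=6]  = -20; V_3 = -V_1 - V_2 - 4  [with V_1=6, V_2=-20]  = 10; V_4 = 3V_3 - 3  [with V_3=10]  = 27; V_5 = -2V_4 + 1  [with V_4=27]  = -53.
Change = -3 − (-53) = 50.

50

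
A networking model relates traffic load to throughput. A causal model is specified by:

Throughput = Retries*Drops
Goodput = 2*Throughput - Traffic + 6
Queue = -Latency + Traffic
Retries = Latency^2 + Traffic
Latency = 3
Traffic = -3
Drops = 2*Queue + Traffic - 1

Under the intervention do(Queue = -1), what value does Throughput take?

The intervention breaks the incoming arrows to Queue: Queue = -Latency + Traffic no longer applies, and Queue = -1.
Drops = 2*Queue + Traffic - 1  [with Queue=-1, Traffic=-3]  = -6
Retries = Latency^2 + Traffic  [with Latency=3, Traffic=-3]  = 6
Throughput = Retries*Drops  [with Retries=6, Drops=-6]  = -36

-36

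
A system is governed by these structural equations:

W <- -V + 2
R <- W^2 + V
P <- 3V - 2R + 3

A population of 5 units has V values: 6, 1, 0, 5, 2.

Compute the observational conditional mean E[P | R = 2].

Observing R=2 restricts to units where R's equation naturally yields 2: V ∈ {1, 2}. In that subpopulation P = 2, 5, mean 3.5.

3.5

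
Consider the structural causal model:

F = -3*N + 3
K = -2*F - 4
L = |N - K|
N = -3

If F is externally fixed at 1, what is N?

Under do(F=1), the mechanism F = -3*N + 3 is discarded; F is fixed at 1.
N is not downstream of the intervention, so its value is determined by the original equations.

-3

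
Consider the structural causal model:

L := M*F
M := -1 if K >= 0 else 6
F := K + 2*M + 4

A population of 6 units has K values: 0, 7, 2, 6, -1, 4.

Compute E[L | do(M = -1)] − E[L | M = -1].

do(M=-1) breaks M's dependence on K. With M=-1 fixed, L across the units is -2, -9, -4, -8, -1, -6, mean -5.
Observing M=-1 restricts to units where M's equation naturally yields -1: K ∈ {0, 7, 2, 6, 4}. In that subpopulation L = -2, -9, -4, -8, -6, mean -5.8.
Difference = -5 − (-5.8) = 0.8.

0.8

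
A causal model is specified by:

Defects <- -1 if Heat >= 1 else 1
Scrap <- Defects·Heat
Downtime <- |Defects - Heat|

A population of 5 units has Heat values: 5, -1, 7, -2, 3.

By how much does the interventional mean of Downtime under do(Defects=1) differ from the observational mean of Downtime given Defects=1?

0.9

The intervention sets Defects=1 in all 5 units regardless of Heat. Recomputing Downtime per unit gives 4, 2, 6, 3, 2; average 3.4.
Observing Defects=1 restricts to units where Defects's equation naturally yields 1: Heat ∈ {-1, -2}. In that subpopulation Downtime = 2, 3, mean 2.5.
Difference = 3.4 − 2.5 = 0.9.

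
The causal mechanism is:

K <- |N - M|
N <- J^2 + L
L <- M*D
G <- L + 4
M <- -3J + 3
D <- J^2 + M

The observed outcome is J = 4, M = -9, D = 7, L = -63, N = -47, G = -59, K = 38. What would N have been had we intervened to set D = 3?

do(D=3) replaces the equation D <- J^2 + M with the constant D = 3.
M = -3J + 3  [with J=4]  = -9
L = M*D  [with M=-9, D=3]  = -27
N = J^2 + L  [with J=4, L=-27]  = -11

-11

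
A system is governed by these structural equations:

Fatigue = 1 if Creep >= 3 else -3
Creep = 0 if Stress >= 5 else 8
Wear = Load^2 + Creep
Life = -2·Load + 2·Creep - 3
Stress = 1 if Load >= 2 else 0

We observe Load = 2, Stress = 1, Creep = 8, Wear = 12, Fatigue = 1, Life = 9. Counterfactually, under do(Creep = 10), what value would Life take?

The intervention breaks the incoming arrows to Creep: Creep = 0 if Stress >= 5 else 8 no longer applies, and Creep = 10.
Life = -2·Load + 2·Creep - 3  [with Load=2, Creep=10]  = 13

13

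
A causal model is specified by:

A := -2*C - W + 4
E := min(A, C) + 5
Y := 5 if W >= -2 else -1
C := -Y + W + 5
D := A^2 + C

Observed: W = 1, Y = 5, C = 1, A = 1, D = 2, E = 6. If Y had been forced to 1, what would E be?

-2

Under do(Y=1), the mechanism Y := 5 if W >= -2 else -1 is discarded; Y is fixed at 1.
C = -Y + W + 5  [with Y=1, W=1]  = 5
A = -2*C - W + 4  [with C=5, W=1]  = -7
E = min(A, C) + 5  [with A=-7, C=5]  = -2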